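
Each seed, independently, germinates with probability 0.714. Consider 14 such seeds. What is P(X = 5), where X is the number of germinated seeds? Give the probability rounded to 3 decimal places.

0.005

X ~ Binomial(n=14, p=0.714).
P(X=5) = C(14,5) · p^5 · (1−p)^9
= 2002 · 0.18556 · 1.2802e-05 = 0.00476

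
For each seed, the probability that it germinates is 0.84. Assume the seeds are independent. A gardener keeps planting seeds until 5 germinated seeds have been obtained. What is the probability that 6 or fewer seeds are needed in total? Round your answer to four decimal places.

0.7528

Finishing within 6 seeds ⇔ at least 5 successes in the first 6. With X ~ Binomial(6, 0.84), P(Y ≤ 6) = 1 − P(X ≤ 4).
  k=0: C(6,0)·0.84^0·0.16^6 = 0.000017
  k=1: C(6,1)·0.84^1·0.16^5 = 0.000528
  k=2: C(6,2)·0.84^2·0.16^4 = 0.006936
  k=3: C(6,3)·0.84^3·0.16^3 = 0.048554
  k=4: C(6,4)·0.84^4·0.16^2 = 0.191183
1 − 0.247219 = 0.752781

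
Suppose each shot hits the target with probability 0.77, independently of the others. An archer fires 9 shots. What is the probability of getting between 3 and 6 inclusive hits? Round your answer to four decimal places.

0.3426

X ~ Binomial(9, 0.77); P(3 ≤ X ≤ 6) = Σ C(9,k) p^k (1−p)^(9−k) over k:
  k=3: C(9,3)·0.77^3·0.23^6 = 0.005677
  k=4: C(9,4)·0.77^4·0.23^5 = 0.028508
  k=5: C(9,5)·0.77^5·0.23^4 = 0.095441
  k=6: C(9,6)·0.77^6·0.23^3 = 0.213014
Total = 0.342640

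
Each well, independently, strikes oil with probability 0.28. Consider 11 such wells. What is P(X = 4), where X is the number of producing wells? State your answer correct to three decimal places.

X ~ Binomial(n=11, p=0.28).
P(X=4) = C(11,4) · p^4 · (1−p)^7
= 330 · 0.0061466 · 0.10031 = 0.20346

0.203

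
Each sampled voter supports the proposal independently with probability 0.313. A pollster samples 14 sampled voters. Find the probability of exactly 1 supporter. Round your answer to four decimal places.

0.0333

X ~ Binomial(n=14, p=0.313).
P(X=1) = C(14,1) · p^1 · (1−p)^13
= 14 · 0.313 · 0.0075934 = 0.033274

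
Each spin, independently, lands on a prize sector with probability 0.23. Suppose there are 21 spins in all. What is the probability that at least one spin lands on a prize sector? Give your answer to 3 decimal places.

P(at least one) = 1 − P(none) = 1 − (1 − 0.23)^21
= 1 − 0.00413 = 0.99587

0.996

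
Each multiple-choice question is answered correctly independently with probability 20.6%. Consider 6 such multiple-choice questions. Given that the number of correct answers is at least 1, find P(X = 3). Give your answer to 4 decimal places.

0.1168

X ~ Binomial(6, 0.206). Want P(X=3 | X≥1) = P(X=3) / P(X≥1).
P(X=3) = C(6,3)·0.206^3·0.794^3 = 0.087517
P(X≥1) = 1 − 0.250567 = 0.749433
Ratio = 0.087517 / 0.749433 = 0.116778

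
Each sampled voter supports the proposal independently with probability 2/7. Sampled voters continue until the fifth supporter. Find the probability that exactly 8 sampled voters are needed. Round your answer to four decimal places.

0.0243

Y = trial on which the fifth success occurs; negative binomial, r=5, p=0.285714.
P(Y=8) = C(7,4) · p^5 · (1−p)^3
= 35 · 0.001904 · 0.36443 = 0.024285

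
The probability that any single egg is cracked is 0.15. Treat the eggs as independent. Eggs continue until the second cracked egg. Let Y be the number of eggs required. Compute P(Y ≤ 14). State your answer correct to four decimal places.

Finishing within 14 eggs ⇔ at least 2 successes in the first 14. With X ~ Binomial(14, 0.15), P(Y ≤ 14) = 1 − P(X ≤ 1).
  k=0: C(14,0)·0.15^0·0.85^14 = 0.102770
  k=1: C(14,1)·0.15^1·0.85^13 = 0.253902
1 − 0.356671 = 0.643329

0.6433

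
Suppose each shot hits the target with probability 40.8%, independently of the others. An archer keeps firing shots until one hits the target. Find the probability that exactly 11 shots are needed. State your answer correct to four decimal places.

Geometric (trials to first success), p = 0.408.
P(Y = 11) = (1−p)^10 · p = 0.0052871 · 0.408 = 0.002157

0.0022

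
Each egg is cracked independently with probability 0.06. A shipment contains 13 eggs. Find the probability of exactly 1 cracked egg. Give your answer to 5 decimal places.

0.37122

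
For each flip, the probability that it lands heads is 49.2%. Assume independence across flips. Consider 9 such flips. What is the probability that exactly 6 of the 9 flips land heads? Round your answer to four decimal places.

X ~ Binomial(n=9, p=0.492).
P(X=6) = C(9,6) · p^6 · (1−p)^3
= 84 · 0.014184 · 0.1311 = 0.156193

0.1562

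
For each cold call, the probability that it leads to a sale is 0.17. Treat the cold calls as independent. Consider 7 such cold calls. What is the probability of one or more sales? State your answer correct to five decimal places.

P(at least one) = 1 − P(none) = 1 − (1 − 0.17)^7
= 1 − 0.2713605 = 0.7286395

0.72864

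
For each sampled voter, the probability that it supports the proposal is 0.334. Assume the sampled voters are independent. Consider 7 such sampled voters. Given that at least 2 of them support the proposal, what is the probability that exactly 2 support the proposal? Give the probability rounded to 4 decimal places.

0.4160

X ~ Binomial(7, 0.334). Want P(X=2 | X≥2) = P(X=2) / P(X≥2).
P(X=2) = C(7,2)·0.334^2·0.666^5 = 0.306961
P(X≥2) = 1 − 0.058119 − 0.204028 = 0.737853
Ratio = 0.306961 / 0.737853 = 0.416019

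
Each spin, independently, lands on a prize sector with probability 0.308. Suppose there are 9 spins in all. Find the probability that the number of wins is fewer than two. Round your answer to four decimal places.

X ~ Binomial(9, 0.308); P(X ≤ 1) = Σ C(9,k) p^k (1−p)^(9−k) over k:
  k=0: C(9,0)·0.308^0·0.692^9 = 0.036388
  k=1: C(9,1)·0.308^1·0.692^8 = 0.145761
Total = 0.182149

0.1821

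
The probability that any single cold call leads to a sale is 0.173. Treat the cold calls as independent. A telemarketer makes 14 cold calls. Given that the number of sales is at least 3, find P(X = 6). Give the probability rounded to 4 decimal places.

X ~ Binomial(14, 0.173). Want P(X=6 | X≥3) = P(X=6) / P(X≥3).
P(X=6) = C(14,6)·0.173^6·0.827^8 = 0.017615
P(X≥3) = 1 − 0.069997 − 0.204996 − 0.278740 = 0.446267
Ratio = 0.017615 / 0.446267 = 0.039471

0.0395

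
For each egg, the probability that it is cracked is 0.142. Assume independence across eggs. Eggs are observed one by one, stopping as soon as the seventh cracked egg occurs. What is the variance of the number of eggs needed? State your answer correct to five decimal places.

297.85757

Y = total eggs until the seventh success; negative binomial with r=7, p=0.142.
Var(Y) = r(1−p)/p² = 7·0.858 / 0.142² = 297.8575679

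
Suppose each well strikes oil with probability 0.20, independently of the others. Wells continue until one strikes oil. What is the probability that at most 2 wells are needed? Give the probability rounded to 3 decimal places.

0.360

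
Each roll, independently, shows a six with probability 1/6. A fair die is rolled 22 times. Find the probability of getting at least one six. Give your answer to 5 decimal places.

0.98189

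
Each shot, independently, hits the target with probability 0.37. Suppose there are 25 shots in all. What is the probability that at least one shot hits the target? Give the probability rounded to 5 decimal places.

0.99999

P(at least one) = 1 − P(none) = 1 − (1 − 0.37)^25
= 1 − 0.0000096 = 0.9999904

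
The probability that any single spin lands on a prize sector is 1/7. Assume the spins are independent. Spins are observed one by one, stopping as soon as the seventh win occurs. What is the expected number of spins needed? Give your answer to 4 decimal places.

49.0000

Y = total spins until the seventh success; negative binomial with r=7, p=0.142857.
E[Y] = r / p = 7 / 0.142857 = 49.000000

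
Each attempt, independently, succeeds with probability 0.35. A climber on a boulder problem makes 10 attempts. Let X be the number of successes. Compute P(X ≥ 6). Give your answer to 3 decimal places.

X ~ Binomial(10, 0.35); P(X ≥ 6) = Σ C(10,k) p^k (1−p)^(10−k) over k:
  k=6: C(10,6)·0.35^6·0.65^4 = 0.06891
  k=7: C(10,7)·0.35^7·0.65^3 = 0.02120
  k=8: C(10,8)·0.35^8·0.65^2 = 0.00428
  k=9: C(10,9)·0.35^9·0.65^1 = 0.00051
  k=10: C(10,10)·0.35^10·0.65^0 = 0.00003
Total = 0.09493

0.095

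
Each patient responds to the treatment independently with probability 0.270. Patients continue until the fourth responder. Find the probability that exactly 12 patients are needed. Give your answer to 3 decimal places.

Y = trial on which the fourth success occurs; negative binomial, r=4, p=0.27.
P(Y=12) = C(11,3) · p^4 · (1−p)^8
= 165 · 0.0053144 · 0.080646 = 0.07072

0.071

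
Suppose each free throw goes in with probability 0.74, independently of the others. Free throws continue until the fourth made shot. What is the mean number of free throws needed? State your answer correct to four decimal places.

5.4054

Y = total free throws until the fourth success; negative binomial with r=4, p=0.74.
E[Y] = r / p = 4 / 0.74 = 5.405405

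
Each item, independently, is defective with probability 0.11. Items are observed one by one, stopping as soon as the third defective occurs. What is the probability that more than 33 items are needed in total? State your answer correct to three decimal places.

0.281

Needing more than 33 items ⇔ fewer than 3 successes in the first 33. With X ~ Binomial(33, 0.11), P(Y > 33) = P(X ≤ 2).
  k=0: C(33,0)·0.11^0·0.89^33 = 0.02137
  k=1: C(33,1)·0.11^1·0.89^32 = 0.08717
  k=2: C(33,2)·0.11^2·0.89^31 = 0.17239
P(X ≤ 2) = 0.28094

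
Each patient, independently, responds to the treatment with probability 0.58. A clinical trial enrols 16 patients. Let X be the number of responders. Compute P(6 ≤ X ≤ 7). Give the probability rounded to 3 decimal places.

X ~ Binomial(16, 0.58); P(6 ≤ X ≤ 7) = Σ C(16,k) p^k (1−p)^(16−k) over k:
  k=6: C(16,6)·0.58^6·0.42^10 = 0.05207
  k=7: C(16,7)·0.58^7·0.42^9 = 0.10272
Total = 0.15479

0.155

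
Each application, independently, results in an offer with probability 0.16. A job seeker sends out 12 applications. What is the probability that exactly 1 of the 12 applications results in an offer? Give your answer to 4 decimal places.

0.2821

X ~ Binomial(n=12, p=0.16).
P(X=1) = C(12,1) · p^1 · (1−p)^11
= 12 · 0.16 · 0.14692 = 0.282081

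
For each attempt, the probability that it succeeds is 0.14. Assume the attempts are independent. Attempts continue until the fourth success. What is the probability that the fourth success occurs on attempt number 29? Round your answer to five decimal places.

Y = trial on which the fourth success occurs; negative binomial, r=4, p=0.14.
P(Y=29) = C(28,3) · p^4 · (1−p)^25
= 3276 · 0.00038416 · 0.023039 = 0.0289946

0.02899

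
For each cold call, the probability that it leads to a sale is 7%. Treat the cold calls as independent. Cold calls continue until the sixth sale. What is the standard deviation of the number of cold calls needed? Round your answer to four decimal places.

Y = total cold calls until the sixth success; negative binomial with r=6, p=0.07.
SD(Y) = √[r(1−p)/p²] = √(1138.775510) = 33.745748

33.7457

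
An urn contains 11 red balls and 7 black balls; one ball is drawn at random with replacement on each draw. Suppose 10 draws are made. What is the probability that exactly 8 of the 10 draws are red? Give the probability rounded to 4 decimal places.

0.1324

X ~ Binomial(n=10, p=0.611111).
P(X=8) = C(10,8) · p^8 · (1−p)^2
= 45 · 0.019452 · 0.15123 = 0.132381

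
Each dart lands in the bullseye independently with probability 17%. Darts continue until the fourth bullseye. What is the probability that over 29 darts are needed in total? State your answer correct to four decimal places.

Needing more than 29 darts ⇔ fewer than 4 successes in the first 29. With X ~ Binomial(29, 0.17), P(Y > 29) = P(X ≤ 3).
  k=0: C(29,0)·0.17^0·0.83^29 = 0.004501
  k=1: C(29,1)·0.17^1·0.83^28 = 0.026732
  k=2: C(29,2)·0.17^2·0.83^27 = 0.076654
  k=3: C(29,3)·0.17^3·0.83^26 = 0.141301
P(X ≤ 3) = 0.249187

0.2492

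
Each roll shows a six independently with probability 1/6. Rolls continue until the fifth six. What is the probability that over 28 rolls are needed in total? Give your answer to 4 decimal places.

Needing more than 28 rolls ⇔ fewer than 5 successes in the first 28. With X ~ Binomial(28, 0.166667), P(Y > 28) = P(X ≤ 4).
  k=0: C(28,0)·0.166667^0·0.833333^28 = 0.006066
  k=1: C(28,1)·0.166667^1·0.833333^27 = 0.033971
  k=2: C(28,2)·0.166667^2·0.833333^26 = 0.091723
  k=3: C(28,3)·0.166667^3·0.833333^25 = 0.158986
  k=4: C(28,4)·0.166667^4·0.833333^24 = 0.198733
P(X ≤ 4) = 0.489479

0.4895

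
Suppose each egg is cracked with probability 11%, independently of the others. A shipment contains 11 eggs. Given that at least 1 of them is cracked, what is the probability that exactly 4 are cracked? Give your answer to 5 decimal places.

X ~ Binomial(11, 0.11). Want P(X=4 | X≥1) = P(X=4) / P(X≥1).
P(X=4) = C(11,4)·0.11^4·0.89^7 = 0.0213705
P(X≥1) = 1 − 0.2775173 = 0.7224827
Ratio = 0.0213705 / 0.7224827 = 0.0295793

0.02958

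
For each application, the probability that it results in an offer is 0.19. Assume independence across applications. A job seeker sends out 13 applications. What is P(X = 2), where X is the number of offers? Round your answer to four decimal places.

0.2773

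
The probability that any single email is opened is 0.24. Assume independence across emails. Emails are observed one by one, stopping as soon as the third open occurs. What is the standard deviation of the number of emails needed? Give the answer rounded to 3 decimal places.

6.292

Y = total emails until the third success; negative binomial with r=3, p=0.24.
SD(Y) = √[r(1−p)/p²] = √(39.58333) = 6.29153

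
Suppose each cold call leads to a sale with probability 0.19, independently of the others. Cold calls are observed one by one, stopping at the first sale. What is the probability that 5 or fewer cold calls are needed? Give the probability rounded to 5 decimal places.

0.65132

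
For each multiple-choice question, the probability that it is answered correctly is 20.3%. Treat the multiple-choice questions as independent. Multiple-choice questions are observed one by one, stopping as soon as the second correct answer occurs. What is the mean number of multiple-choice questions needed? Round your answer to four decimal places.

Y = total multiple-choice questions until the second success; negative binomial with r=2, p=0.203.
E[Y] = r / p = 2 / 0.203 = 9.852217

9.8522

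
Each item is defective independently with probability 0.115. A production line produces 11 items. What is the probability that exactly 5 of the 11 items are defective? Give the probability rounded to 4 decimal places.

0.0045

X ~ Binomial(n=11, p=0.115).
P(X=5) = C(11,5) · p^5 · (1−p)^6
= 462 · 2.0114e-05 · 0.48046 = 0.004465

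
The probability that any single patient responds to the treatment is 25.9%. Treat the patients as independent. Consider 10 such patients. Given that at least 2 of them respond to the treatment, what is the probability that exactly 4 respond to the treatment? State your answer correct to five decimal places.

X ~ Binomial(10, 0.259). Want P(X=4 | X≥2) = P(X=4) / P(X≥2).
P(X=4) = C(10,4)·0.259^4·0.741^6 = 0.1564327
P(X≥2) = 1 − 0.0499094 − 0.1744471 = 0.7756436
Ratio = 0.1564327 / 0.7756436 = 0.2016812

0.20168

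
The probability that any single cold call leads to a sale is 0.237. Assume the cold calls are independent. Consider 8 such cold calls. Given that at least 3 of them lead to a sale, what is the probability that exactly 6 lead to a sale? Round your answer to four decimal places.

0.0100

X ~ Binomial(8, 0.237). Want P(X=6 | X≥3) = P(X=6) / P(X≥3).
P(X=6) = C(8,6)·0.237^6·0.763^2 = 0.002889
P(X≥3) = 1 − 0.114867 − 0.285437 − 0.310314 = 0.289381
Ratio = 0.002889 / 0.289381 = 0.009982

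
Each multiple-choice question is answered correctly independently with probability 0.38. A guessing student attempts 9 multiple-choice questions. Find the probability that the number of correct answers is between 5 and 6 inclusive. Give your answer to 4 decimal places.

0.2078

X ~ Binomial(9, 0.38); P(5 ≤ X ≤ 6) = Σ C(9,k) p^k (1−p)^(9−k) over k:
  k=5: C(9,5)·0.38^5·0.62^4 = 0.147521
  k=6: C(9,6)·0.38^6·0.62^3 = 0.060278
Total = 0.207799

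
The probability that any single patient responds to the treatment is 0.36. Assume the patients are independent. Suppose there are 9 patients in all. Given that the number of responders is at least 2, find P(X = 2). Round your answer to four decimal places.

X ~ Binomial(9, 0.36). Want P(X=2 | X≥2) = P(X=2) / P(X≥2).
P(X=2) = C(9,2)·0.36^2·0.64^7 = 0.205195
P(X≥2) = 1 − 0.018014 − 0.091198 = 0.890788
Ratio = 0.205195 / 0.890788 = 0.230353

0.2304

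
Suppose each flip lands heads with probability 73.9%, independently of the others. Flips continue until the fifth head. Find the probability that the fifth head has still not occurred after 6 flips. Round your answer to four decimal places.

Needing more than 6 flips ⇔ fewer than 5 successes in the first 6. With X ~ Binomial(6, 0.739), P(Y > 6) = P(X ≤ 4).
  k=0: C(6,0)·0.739^0·0.261^6 = 0.000316
  k=1: C(6,1)·0.739^1·0.261^5 = 0.005370
  k=2: C(6,2)·0.739^2·0.261^4 = 0.038014
  k=3: C(6,3)·0.739^3·0.261^3 = 0.143511
  k=4: C(6,4)·0.739^4·0.261^2 = 0.304754
P(X ≤ 4) = 0.491966

0.4920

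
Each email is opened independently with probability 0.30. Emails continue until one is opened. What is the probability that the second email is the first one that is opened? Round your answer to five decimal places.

Geometric (trials to first success), p = 0.30.
P(Y = 2) = (1−p)^1 · p = 0.7 · 0.30 = 0.2100000

0.21000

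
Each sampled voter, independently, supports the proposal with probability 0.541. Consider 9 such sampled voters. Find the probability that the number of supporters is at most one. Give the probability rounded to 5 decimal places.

X ~ Binomial(9, 0.541); P(X ≤ 1) = Σ C(9,k) p^k (1−p)^(9−k) over k:
  k=0: C(9,0)·0.541^0·0.459^9 = 0.0009043
  k=1: C(9,1)·0.541^1·0.459^8 = 0.0095927
Total = 0.0104970

0.01050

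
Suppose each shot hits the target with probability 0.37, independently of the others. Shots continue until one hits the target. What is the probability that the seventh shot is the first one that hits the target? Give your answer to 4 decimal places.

0.0231

Geometric (trials to first success), p = 0.37.
P(Y = 7) = (1−p)^6 · p = 0.062524 · 0.37 = 0.023134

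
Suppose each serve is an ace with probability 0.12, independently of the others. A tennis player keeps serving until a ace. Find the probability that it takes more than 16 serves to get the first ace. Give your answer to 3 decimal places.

0.129

Y = number of serves to the first success; geometric, p = 0.12.
P(Y > 16) = P(first 16 all fail) = (1−p)^16 = 0.12934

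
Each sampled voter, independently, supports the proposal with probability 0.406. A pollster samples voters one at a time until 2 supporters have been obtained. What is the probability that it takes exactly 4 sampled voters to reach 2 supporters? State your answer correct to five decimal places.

Y = trial on which the second success occurs; negative binomial, r=2, p=0.406.
P(Y=4) = C(3,1) · p^2 · (1−p)^2
= 3 · 0.16484 · 0.35284 = 0.1744802

0.17448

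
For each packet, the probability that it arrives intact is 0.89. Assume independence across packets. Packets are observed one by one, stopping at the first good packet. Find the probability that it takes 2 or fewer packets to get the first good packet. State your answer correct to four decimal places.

Y = number of packets to the first success; geometric, p = 0.89.
P(Y ≤ 2) = 1 − (1−p)^2 = 1 − 0.012100 = 0.987900

0.9879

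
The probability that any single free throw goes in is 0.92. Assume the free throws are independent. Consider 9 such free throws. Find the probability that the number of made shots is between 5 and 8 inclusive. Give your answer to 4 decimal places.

X ~ Binomial(9, 0.92); P(5 ≤ X ≤ 8) = Σ C(9,k) p^k (1−p)^(9−k) over k:
  k=5: C(9,5)·0.92^5·0.08^4 = 0.003401
  k=6: C(9,6)·0.92^6·0.08^3 = 0.026078
  k=7: C(9,7)·0.92^7·0.08^2 = 0.128528
  k=8: C(9,8)·0.92^8·0.08^1 = 0.369518
Total = 0.527525

0.5275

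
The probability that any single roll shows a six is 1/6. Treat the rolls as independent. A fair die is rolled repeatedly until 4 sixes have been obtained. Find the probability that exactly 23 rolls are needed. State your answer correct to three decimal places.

0.037

Y = trial on which the fourth success occurs; negative binomial, r=4, p=0.166667.
P(Y=23) = C(22,3) · p^4 · (1−p)^19
= 1540 · 0.0007716 · 0.031301 = 0.03719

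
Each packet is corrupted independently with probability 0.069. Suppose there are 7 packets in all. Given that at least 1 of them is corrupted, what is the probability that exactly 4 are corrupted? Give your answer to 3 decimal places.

X ~ Binomial(7, 0.069). Want P(X=4 | X≥1) = P(X=4) / P(X≥1).
P(X=4) = C(7,4)·0.069^4·0.931^3 = 0.00064
P(X≥1) = 1 − 0.60624 = 0.39376
Ratio = 0.00064 / 0.39376 = 0.00163

0.002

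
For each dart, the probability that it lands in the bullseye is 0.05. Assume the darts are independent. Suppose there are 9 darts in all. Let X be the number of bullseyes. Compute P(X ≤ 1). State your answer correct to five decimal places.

0.92879

X ~ Binomial(9, 0.05); P(X ≤ 1) = Σ C(9,k) p^k (1−p)^(9−k) over k:
  k=0: C(9,0)·0.05^0·0.95^9 = 0.6302494
  k=1: C(9,1)·0.05^1·0.95^8 = 0.2985392
Total = 0.9287886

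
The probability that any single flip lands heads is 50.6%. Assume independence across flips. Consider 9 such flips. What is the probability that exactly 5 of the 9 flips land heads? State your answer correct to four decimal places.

0.2489

X ~ Binomial(n=9, p=0.506).
P(X=5) = C(9,5) · p^5 · (1−p)^4
= 126 · 0.033171 · 0.059554 = 0.248903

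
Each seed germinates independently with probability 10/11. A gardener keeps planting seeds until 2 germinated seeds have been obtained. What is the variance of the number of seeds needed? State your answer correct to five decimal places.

Y = total seeds until the second success; negative binomial with r=2, p=0.909091.
Var(Y) = r(1−p)/p² = 2·0.090909 / 0.909091² = 0.2200000

0.22000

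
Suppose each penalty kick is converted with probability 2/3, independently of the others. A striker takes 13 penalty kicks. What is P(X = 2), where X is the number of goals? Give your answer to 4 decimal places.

0.0002

X ~ Binomial(n=13, p=0.666667).
P(X=2) = C(13,2) · p^2 · (1−p)^11
= 78 · 0.44444 · 5.645e-06 = 0.000196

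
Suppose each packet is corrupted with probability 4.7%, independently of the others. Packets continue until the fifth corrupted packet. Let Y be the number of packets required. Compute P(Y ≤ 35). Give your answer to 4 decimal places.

Finishing within 35 packets ⇔ at least 5 successes in the first 35. With X ~ Binomial(35, 0.047), P(Y ≤ 35) = 1 − P(X ≤ 4).
  k=0: C(35,0)·0.047^0·0.953^35 = 0.185461
  k=1: C(35,1)·0.047^1·0.953^34 = 0.320129
  k=2: C(35,2)·0.047^2·0.953^33 = 0.268397
  k=3: C(35,3)·0.047^3·0.953^32 = 0.145605
  k=4: C(35,4)·0.047^4·0.953^31 = 0.057447
1 − 0.977039 = 0.022961

0.0230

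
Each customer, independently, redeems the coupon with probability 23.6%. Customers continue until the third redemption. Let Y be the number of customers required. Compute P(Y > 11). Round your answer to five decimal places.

0.49931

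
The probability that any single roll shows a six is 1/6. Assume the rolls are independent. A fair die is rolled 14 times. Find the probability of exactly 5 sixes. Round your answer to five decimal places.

0.04990

X ~ Binomial(n=14, p=0.166667).
P(X=5) = C(14,5) · p^5 · (1−p)^9
= 2002 · 0.0001286 · 0.19381 = 0.0498972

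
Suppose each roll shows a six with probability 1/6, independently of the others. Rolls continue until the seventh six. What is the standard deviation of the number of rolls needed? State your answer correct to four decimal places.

14.4914

Y = total rolls until the seventh success; negative binomial with r=7, p=0.166667.
SD(Y) = √[r(1−p)/p²] = √(210.000000) = 14.491377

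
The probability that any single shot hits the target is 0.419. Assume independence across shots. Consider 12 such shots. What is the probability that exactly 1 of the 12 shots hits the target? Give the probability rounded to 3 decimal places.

0.013

X ~ Binomial(n=12, p=0.419).
P(X=1) = C(12,1) · p^1 · (1−p)^11
= 12 · 0.419 · 0.0025465 = 0.01280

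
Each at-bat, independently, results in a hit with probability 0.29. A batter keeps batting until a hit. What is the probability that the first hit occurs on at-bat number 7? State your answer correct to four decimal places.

0.0371

Geometric (trials to first success), p = 0.29.
P(Y = 7) = (1−p)^6 · p = 0.1281 · 0.29 = 0.037149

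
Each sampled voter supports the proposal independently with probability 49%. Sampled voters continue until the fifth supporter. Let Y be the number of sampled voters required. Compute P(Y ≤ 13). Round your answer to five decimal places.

0.85023

Finishing within 13 sampled voters ⇔ at least 5 successes in the first 13. With X ~ Binomial(13, 0.49), P(Y ≤ 13) = 1 − P(X ≤ 4).
  k=0: C(13,0)·0.49^0·0.51^13 = 0.0001579
  k=1: C(13,1)·0.49^1·0.51^12 = 0.0019723
  k=2: C(13,2)·0.49^2·0.51^11 = 0.0113700
  k=3: C(13,3)·0.49^3·0.51^10 = 0.0400549
  k=4: C(13,4)·0.49^4·0.51^9 = 0.0962104
1 − 0.1497655 = 0.8502345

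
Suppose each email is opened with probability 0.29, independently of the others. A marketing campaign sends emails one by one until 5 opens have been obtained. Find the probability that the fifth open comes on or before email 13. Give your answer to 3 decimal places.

0.316

Finishing within 13 emails ⇔ at least 5 successes in the first 13. With X ~ Binomial(13, 0.29), P(Y ≤ 13) = 1 − P(X ≤ 4).
  k=0: C(13,0)·0.29^0·0.71^13 = 0.01165
  k=1: C(13,1)·0.29^1·0.71^12 = 0.06186
  k=2: C(13,2)·0.29^2·0.71^11 = 0.15161
  k=3: C(13,3)·0.29^3·0.71^10 = 0.22706
  k=4: C(13,4)·0.29^4·0.71^9 = 0.23186
1 − 0.68405 = 0.31595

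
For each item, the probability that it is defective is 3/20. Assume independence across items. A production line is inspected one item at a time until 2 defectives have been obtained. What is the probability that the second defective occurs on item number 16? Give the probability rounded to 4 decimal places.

Y = trial on which the second success occurs; negative binomial, r=2, p=0.15.
P(Y=16) = C(15,1) · p^2 · (1−p)^14
= 15 · 0.0225 · 0.10277 = 0.034685

0.0347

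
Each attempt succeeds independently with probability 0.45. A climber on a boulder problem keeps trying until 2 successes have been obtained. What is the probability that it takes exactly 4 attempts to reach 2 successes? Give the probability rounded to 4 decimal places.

0.1838

Y = trial on which the second success occurs; negative binomial, r=2, p=0.45.
P(Y=4) = C(3,1) · p^2 · (1−p)^2
= 3 · 0.2025 · 0.3025 = 0.183769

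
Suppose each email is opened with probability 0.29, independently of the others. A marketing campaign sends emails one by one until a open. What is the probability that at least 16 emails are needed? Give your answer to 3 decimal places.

Y = number of emails to the first success; geometric, p = 0.29.
P(Y > 15) = P(first 15 all fail) = (1−p)^15 = 0.00587

0.006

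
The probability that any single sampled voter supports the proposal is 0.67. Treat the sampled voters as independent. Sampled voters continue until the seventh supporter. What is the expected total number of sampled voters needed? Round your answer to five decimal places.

10.44776

Y = total sampled voters until the seventh success; negative binomial with r=7, p=0.67.
E[Y] = r / p = 7 / 0.67 = 10.4477612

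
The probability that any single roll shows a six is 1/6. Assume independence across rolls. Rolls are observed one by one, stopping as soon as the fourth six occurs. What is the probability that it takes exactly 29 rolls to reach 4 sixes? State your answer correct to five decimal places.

0.02650

Y = trial on which the fourth success occurs; negative binomial, r=4, p=0.166667.
P(Y=29) = C(28,3) · p^4 · (1−p)^25
= 3276 · 0.0007716 · 0.010483 = 0.0264977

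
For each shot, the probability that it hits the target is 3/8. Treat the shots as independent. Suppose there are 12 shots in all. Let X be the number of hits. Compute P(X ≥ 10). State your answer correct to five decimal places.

0.00158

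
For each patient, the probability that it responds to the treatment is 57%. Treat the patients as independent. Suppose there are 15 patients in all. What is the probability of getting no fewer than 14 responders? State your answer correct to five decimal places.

X ~ Binomial(15, 0.57); P(X ≥ 14) = Σ C(15,k) p^k (1−p)^(15−k) over k:
  k=14: C(15,14)·0.57^14·0.43^1 = 0.0024649
  k=15: C(15,15)·0.57^15·0.43^0 = 0.0002178
Total = 0.0026828

0.00268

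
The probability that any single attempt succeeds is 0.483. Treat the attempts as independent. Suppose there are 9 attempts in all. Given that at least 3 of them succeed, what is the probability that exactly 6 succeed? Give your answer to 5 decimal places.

0.16517

X ~ Binomial(9, 0.483). Want P(X=6 | X≥3) = P(X=6) / P(X≥3).
P(X=6) = C(9,6)·0.483^6·0.517^3 = 0.1473784
P(X≥3) = 1 − 0.0026389 − 0.0221878 − 0.0829145 = 0.8922588
Ratio = 0.1473784 / 0.8922588 = 0.1651744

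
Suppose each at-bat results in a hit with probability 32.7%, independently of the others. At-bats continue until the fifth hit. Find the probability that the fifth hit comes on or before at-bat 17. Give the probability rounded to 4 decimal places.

0.6996

Finishing within 17 at-bats ⇔ at least 5 successes in the first 17. With X ~ Binomial(17, 0.327), P(Y ≤ 17) = 1 − P(X ≤ 4).
  k=0: C(17,0)·0.327^0·0.673^17 = 0.001192
  k=1: C(17,1)·0.327^1·0.673^16 = 0.009845
  k=2: C(17,2)·0.327^2·0.673^15 = 0.038270
  k=3: C(17,3)·0.327^3·0.673^14 = 0.092974
  k=4: C(17,4)·0.327^4·0.673^13 = 0.158112
1 − 0.300394 = 0.699606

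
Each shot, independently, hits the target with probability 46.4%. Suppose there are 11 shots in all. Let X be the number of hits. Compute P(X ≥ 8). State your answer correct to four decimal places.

X ~ Binomial(11, 0.464); P(X ≥ 8) = Σ C(11,k) p^k (1−p)^(11−k) over k:
  k=8: C(11,8)·0.464^8·0.536^3 = 0.054591
  k=9: C(11,9)·0.464^9·0.536^2 = 0.015753
  k=10: C(11,10)·0.464^10·0.536^1 = 0.002727
  k=11: C(11,11)·0.464^11·0.536^0 = 0.000215
Total = 0.073286

0.0733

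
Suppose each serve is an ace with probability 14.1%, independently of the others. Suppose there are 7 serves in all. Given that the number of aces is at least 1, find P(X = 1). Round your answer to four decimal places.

0.6055

X ~ Binomial(7, 0.141). Want P(X=1 | X≥1) = P(X=1) / P(X≥1).
P(X=1) = C(7,1)·0.141^1·0.859^6 = 0.396530
P(X≥1) = 1 − 0.345106 = 0.654894
Ratio = 0.396530 / 0.654894 = 0.605487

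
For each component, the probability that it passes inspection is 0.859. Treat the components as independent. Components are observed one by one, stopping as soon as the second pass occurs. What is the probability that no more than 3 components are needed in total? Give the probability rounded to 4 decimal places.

Finishing within 3 components ⇔ at least 2 successes in the first 3. With X ~ Binomial(3, 0.859), P(Y ≤ 3) = 1 − P(X ≤ 1).
  k=0: C(3,0)·0.859^0·0.141^3 = 0.002803
  k=1: C(3,1)·0.859^1·0.141^2 = 0.051233
1 − 0.054037 = 0.945963

0.9460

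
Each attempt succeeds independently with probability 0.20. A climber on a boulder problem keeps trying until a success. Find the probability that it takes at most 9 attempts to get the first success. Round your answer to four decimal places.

0.8658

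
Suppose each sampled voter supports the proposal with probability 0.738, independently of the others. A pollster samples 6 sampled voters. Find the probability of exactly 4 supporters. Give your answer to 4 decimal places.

0.3054

X ~ Binomial(n=6, p=0.738).
P(X=4) = C(6,4) · p^4 · (1−p)^2
= 15 · 0.29664 · 0.068644 = 0.305435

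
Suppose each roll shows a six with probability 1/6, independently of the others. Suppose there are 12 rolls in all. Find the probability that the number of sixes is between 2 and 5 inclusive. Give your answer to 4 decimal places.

0.6107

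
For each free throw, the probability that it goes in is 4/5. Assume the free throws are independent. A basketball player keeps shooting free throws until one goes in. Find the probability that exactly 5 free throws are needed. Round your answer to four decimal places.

Geometric (trials to first success), p = 0.80.
P(Y = 5) = (1−p)^4 · p = 0.0016 · 0.80 = 0.001280

0.0013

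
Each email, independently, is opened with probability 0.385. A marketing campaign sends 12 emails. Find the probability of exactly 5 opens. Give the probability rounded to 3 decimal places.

X ~ Binomial(n=12, p=0.385).
P(X=5) = C(12,5) · p^5 · (1−p)^7
= 792 · 0.0084587 · 0.033276 = 0.22292

0.223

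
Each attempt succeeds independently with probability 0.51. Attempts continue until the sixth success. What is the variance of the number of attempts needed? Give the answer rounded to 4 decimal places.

11.3033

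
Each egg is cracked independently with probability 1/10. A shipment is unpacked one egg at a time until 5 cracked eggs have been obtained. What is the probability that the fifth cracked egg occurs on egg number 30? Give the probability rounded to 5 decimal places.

0.01705

Y = trial on which the fifth success occurs; negative binomial, r=5, p=0.10.
P(Y=30) = C(29,4) · p^5 · (1−p)^25
= 23751 · 1e-05 · 0.07179 = 0.0170508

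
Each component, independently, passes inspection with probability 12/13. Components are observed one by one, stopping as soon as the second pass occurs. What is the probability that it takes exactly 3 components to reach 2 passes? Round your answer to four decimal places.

0.1311

Y = trial on which the second success occurs; negative binomial, r=2, p=0.923077.
P(Y=3) = C(2,1) · p^2 · (1−p)^1
= 2 · 0.85207 · 0.076923 = 0.131088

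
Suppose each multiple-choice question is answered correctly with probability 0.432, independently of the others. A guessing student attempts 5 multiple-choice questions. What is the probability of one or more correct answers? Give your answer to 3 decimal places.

P(at least one) = 1 − P(none) = 1 − (1 − 0.432)^5
= 1 − 0.05912 = 0.94088

0.941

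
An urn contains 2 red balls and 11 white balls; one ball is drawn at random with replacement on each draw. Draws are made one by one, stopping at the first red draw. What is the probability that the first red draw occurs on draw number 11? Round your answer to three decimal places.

0.029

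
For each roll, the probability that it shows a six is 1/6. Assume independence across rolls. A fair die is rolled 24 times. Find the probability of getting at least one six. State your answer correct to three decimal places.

P(at least one) = 1 − P(none) = 1 − (1 − 0.166667)^24
= 1 − 0.01258 = 0.98742

0.987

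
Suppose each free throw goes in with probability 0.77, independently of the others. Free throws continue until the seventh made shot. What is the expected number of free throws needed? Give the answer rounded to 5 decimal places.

Y = total free throws until the seventh success; negative binomial with r=7, p=0.77.
E[Y] = r / p = 7 / 0.77 = 9.0909091

9.09091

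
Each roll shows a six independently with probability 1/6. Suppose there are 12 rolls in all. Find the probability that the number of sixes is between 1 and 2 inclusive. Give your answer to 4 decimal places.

0.5653

X ~ Binomial(12, 0.166667); P(1 ≤ X ≤ 2) = Σ C(12,k) p^k (1−p)^(12−k) over k:
  k=1: C(12,1)·0.166667^1·0.833333^11 = 0.269176
  k=2: C(12,2)·0.166667^2·0.833333^10 = 0.296094
Total = 0.565270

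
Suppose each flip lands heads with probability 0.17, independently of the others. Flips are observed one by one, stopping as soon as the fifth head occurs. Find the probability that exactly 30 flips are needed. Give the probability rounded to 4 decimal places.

0.0320

Y = trial on which the fifth success occurs; negative binomial, r=5, p=0.17.
P(Y=30) = C(29,4) · p^5 · (1−p)^25
= 23751 · 0.00014199 · 0.0094831 = 0.031980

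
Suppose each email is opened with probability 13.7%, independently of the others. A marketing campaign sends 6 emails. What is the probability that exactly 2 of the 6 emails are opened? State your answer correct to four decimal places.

X ~ Binomial(n=6, p=0.137).
P(X=2) = C(6,2) · p^2 · (1−p)^4
= 15 · 0.018769 · 0.55468 = 0.156162

0.1562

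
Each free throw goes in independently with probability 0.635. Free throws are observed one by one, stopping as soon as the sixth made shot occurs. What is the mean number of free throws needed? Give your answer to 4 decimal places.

9.4488

Y = total free throws until the sixth success; negative binomial with r=6, p=0.635.
E[Y] = r / p = 6 / 0.635 = 9.448819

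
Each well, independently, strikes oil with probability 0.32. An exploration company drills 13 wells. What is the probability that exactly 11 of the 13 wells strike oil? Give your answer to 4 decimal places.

X ~ Binomial(n=13, p=0.32).
P(X=11) = C(13,11) · p^11 · (1−p)^2
= 78 · 3.6029e-06 · 0.4624 = 0.000130

0.0001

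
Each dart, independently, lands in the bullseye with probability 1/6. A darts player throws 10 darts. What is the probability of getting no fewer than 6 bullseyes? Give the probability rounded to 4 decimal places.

X ~ Binomial(10, 0.166667); P(X ≥ 6) = Σ C(10,k) p^k (1−p)^(10−k) over k:
  k=6: C(10,6)·0.166667^6·0.833333^4 = 0.002171
  k=7: C(10,7)·0.166667^7·0.833333^3 = 0.000248
  k=8: C(10,8)·0.166667^8·0.833333^2 = 0.000019
  k=9: C(10,9)·0.166667^9·0.833333^1 = 0.000001
  k=10: C(10,10)·0.166667^10·0.833333^0 = 0.000000
Total = 0.002438

0.0024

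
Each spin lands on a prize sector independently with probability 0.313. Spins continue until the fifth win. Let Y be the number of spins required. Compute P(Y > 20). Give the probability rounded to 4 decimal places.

0.2008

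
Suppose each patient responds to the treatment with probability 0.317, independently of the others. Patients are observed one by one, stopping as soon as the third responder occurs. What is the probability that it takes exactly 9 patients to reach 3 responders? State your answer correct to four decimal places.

0.0905

Y = trial on which the third success occurs; negative binomial, r=3, p=0.317.
P(Y=9) = C(8,2) · p^3 · (1−p)^6
= 28 · 0.031855 · 0.10151 = 0.090544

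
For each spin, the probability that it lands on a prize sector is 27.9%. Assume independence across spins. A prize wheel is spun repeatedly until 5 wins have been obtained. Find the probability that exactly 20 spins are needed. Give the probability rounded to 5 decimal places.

Y = trial on which the fifth success occurs; negative binomial, r=5, p=0.279.
P(Y=20) = C(19,4) · p^5 · (1−p)^15
= 3876 · 0.0016905 · 0.0073965 = 0.0484656

0.04847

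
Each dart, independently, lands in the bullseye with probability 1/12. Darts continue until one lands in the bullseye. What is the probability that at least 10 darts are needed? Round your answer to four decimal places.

Y = number of darts to the first success; geometric, p = 0.083333.
P(Y > 9) = P(first 9 all fail) = (1−p)^9 = 0.456986

0.4570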